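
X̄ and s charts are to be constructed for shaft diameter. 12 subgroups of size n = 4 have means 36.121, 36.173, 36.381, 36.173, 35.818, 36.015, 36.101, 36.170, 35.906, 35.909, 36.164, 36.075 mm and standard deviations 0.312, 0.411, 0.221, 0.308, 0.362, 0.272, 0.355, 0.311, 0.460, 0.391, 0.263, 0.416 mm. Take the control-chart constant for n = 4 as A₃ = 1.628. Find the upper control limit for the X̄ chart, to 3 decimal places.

X̄̄ = (36.121 + 36.173 + 36.381 + 36.173 + 35.818 + 36.015 + 36.101 + 36.170 + 35.906 + 35.909 + 36.164 + 36.075) / 12 = 36.0838
s̄ = (0.312 + 0.411 + 0.221 + 0.308 + 0.362 + 0.272 + 0.355 + 0.311 + 0.460 + 0.391 + 0.263 + 0.416) / 12 = 0.3402
UCL = X̄̄ + A₃·s̄ = 36.0838 + 1.628 × 0.3402 = 36.6376

36.638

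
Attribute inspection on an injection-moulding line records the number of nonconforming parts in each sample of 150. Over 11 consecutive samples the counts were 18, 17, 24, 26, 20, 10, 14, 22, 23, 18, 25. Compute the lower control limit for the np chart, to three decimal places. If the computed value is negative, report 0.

7.310

p̄ = Σdᵢ / (k·n) = 217 / (11 × 150) = 0.13152
LCL = np̄ − 3·√(np̄(1−p̄)) = 19.7273 − 3 × 4.1392 = 7.3097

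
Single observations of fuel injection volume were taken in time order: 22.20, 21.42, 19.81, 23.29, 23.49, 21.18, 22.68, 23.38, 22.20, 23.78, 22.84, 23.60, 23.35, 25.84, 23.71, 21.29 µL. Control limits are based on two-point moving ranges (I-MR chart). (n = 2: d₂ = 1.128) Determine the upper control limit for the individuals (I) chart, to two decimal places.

X̄ = (22.20 + 21.42 + 19.81 + 23.29 + 23.49 + 21.18 + 22.68 + 23.38 + 22.20 + 23.78 + 22.84 + 23.60 + 23.35 + 25.84 + 23.71 + 21.29) / 16 = 22.7538
Moving ranges: 0.78, 1.61, 3.48, 0.20, 2.31, 1.50, 0.70, 1.18, 1.58, 0.94, 0.76, 0.25, 2.49, 2.13, 2.42; M̄R̄ = 22.3300 / 15 = 1.4887
UCL = X̄ + 3·M̄R̄/d₂ = 22.7538 + 3 × 1.4887 / 1.128 = 26.7130

26.71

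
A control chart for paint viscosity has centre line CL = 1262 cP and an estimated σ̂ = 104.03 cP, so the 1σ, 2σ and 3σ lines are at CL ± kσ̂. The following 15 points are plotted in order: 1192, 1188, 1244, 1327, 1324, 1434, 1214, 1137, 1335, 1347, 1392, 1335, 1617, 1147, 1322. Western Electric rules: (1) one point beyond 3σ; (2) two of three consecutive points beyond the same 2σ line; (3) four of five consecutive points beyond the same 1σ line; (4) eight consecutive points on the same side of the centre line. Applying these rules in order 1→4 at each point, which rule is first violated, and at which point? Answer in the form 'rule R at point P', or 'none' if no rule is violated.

Zone of each point (C = within 1σ̂, B = 1σ̂–2σ̂, A = 2σ̂–3σ̂, * = beyond 3σ̂; sign = side of CL): 1:-C, 2:-C, 3:-C, 4:+C, 5:+C, 6:+B, 7:-C, 8:-B, 9:+C, 10:+C, 11:+B, 12:+C, 13:+*, 14:-B, 15:+C
Rule 1 (one point beyond the 3σ limits) is satisfied at point 13.

rule 1 at point 13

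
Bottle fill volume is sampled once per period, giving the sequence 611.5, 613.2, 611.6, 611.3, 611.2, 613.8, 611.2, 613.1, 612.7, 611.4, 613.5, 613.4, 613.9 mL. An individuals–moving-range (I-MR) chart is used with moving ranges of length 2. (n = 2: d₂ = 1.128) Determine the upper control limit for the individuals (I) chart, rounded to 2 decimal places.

615.81

X̄ = (611.5 + 613.2 + 611.6 + 611.3 + 611.2 + 613.8 + 611.2 + 613.1 + 612.7 + 611.4 + 613.5 + 613.4 + 613.9) / 13 = 612.4462
Moving ranges: 1.7, 1.6, 0.3, 0.1, 2.6, 2.6, 1.9, 0.4, 1.3, 2.1, 0.1, 0.5; M̄R̄ = 15.2000 / 12 = 1.2667
UCL = X̄ + 3·M̄R̄/d₂ = 612.4462 + 3 × 1.2667 / 1.128 = 615.8149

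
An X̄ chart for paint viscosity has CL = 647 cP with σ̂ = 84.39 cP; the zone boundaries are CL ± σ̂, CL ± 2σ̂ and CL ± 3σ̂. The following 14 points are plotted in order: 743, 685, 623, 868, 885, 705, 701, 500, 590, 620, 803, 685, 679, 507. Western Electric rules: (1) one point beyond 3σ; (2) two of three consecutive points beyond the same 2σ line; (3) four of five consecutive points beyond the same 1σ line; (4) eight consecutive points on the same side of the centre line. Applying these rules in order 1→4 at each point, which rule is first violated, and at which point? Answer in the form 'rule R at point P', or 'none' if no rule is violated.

Zone of each point (C = within 1σ̂, B = 1σ̂–2σ̂, A = 2σ̂–3σ̂, * = beyond 3σ̂; sign = side of CL): 1:+B, 2:+C, 3:-C, 4:+A, 5:+A, 6:+C, 7:+C, 8:-B, 9:-C, 10:-C, 11:+B, 12:+C, 13:+C, 14:-B
Rule 2 (two of three consecutive points beyond the same 2σ limit) is satisfied at point 5.

rule 2 at point 5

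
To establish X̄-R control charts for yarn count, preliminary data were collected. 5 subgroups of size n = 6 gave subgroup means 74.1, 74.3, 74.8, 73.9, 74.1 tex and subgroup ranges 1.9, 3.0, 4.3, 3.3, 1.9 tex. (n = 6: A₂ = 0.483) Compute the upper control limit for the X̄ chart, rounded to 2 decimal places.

75.63

X̄̄ = (74.1 + 74.3 + 74.8 + 73.9 + 74.1) / 5 = 371.2000 / 5 = 74.2400
R̄ = (1.9 + 3.0 + 4.3 + 3.3 + 1.9) / 5 = 14.4000 / 5 = 2.8800
UCL = X̄̄ + A₂·R̄ = 74.2400 + 0.483 × 2.8800 = 75.6310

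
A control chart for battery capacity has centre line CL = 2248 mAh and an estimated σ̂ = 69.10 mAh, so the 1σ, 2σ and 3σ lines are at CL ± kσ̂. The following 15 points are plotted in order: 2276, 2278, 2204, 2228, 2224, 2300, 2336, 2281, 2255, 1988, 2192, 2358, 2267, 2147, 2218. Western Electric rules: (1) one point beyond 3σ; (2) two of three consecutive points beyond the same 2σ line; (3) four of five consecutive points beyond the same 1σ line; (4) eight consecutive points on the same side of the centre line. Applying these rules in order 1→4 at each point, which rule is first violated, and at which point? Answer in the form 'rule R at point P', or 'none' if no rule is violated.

Zone of each point (C = within 1σ̂, B = 1σ̂–2σ̂, A = 2σ̂–3σ̂, * = beyond 3σ̂; sign = side of CL): 1:+C, 2:+C, 3:-C, 4:-C, 5:-C, 6:+C, 7:+B, 8:+C, 9:+C, 10:-*, 11:-C, 12:+B, 13:+C, 14:-B, 15:-C
Rule 1 (one point beyond the 3σ limits) is satisfied at point 10.

rule 1 at point 10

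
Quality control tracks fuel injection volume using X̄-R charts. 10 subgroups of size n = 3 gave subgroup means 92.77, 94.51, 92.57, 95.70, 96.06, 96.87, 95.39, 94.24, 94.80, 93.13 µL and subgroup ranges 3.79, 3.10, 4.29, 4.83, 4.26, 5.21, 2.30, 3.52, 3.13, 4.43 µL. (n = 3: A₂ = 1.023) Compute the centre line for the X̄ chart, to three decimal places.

X̄̄ = (92.77 + 94.51 + 92.57 + 95.70 + 96.06 + 96.87 + 95.39 + 94.24 + 94.80 + 93.13) / 10 = 946.0400 / 10 = 94.6040
CL = X̄̄ = 94.6040

94.604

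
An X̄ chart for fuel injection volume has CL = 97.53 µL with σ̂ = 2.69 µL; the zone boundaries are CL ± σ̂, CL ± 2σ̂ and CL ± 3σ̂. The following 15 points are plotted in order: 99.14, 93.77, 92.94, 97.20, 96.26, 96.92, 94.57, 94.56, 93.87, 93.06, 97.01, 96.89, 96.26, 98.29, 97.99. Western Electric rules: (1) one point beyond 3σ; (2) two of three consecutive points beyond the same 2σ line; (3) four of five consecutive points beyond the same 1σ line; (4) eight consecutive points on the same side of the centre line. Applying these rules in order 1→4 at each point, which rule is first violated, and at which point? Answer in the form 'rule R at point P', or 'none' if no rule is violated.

Zone of each point (C = within 1σ̂, B = 1σ̂–2σ̂, A = 2σ̂–3σ̂, * = beyond 3σ̂; sign = side of CL): 1:+C, 2:-B, 3:-B, 4:-C, 5:-C, 6:-C, 7:-B, 8:-B, 9:-B, 10:-B, 11:-C, 12:-C, 13:-C, 14:+C, 15:+C
Rule 4 (eight consecutive points on the same side of the centre line) is satisfied at point 9.

rule 4 at point 9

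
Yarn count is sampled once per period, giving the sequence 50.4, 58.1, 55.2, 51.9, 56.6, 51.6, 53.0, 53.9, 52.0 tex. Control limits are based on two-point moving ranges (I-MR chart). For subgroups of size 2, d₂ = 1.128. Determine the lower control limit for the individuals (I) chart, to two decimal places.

X̄ = (50.4 + 58.1 + 55.2 + 51.9 + 56.6 + 51.6 + 53.0 + 53.9 + 52.0) / 9 = 53.6333
Moving ranges: 7.7, 2.9, 3.3, 4.7, 5.0, 1.4, 0.9, 1.9; M̄R̄ = 27.8000 / 8 = 3.4750
LCL = X̄ − 3·M̄R̄/d₂ = 53.6333 − 3 × 3.4750 / 1.128 = 44.3913

44.39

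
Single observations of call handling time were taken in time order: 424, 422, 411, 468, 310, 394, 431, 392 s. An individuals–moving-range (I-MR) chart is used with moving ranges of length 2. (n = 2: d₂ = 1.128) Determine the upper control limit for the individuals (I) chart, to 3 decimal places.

X̄ = (424 + 422 + 411 + 468 + 310 + 394 + 431 + 392) / 8 = 406.5000
Moving ranges: 2, 11, 57, 158, 84, 37, 39; M̄R̄ = 388.0000 / 7 = 55.4286
UCL = X̄ + 3·M̄R̄/d₂ = 406.5000 + 3 × 55.4286 / 1.128 = 553.9164

553.916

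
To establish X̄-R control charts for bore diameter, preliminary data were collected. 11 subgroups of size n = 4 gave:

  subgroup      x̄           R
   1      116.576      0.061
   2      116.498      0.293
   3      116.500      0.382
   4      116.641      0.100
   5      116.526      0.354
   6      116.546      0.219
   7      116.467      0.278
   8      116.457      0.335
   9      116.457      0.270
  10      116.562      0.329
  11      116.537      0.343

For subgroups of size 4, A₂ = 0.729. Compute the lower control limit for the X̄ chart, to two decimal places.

116.33

X̄̄ = (116.576 + 116.498 + 116.500 + 116.641 + 116.526 + 116.546 + 116.467 + 116.457 + 116.457 + 116.562 + 116.537) / 11 = 1281.7670 / 11 = 116.5243
R̄ = (0.061 + 0.293 + 0.382 + 0.100 + 0.354 + 0.219 + 0.278 + 0.335 + 0.270 + 0.329 + 0.343) / 11 = 2.9640 / 11 = 0.2695
LCL = X̄̄ − A₂·R̄ = 116.5243 − 0.729 × 0.2695 = 116.3278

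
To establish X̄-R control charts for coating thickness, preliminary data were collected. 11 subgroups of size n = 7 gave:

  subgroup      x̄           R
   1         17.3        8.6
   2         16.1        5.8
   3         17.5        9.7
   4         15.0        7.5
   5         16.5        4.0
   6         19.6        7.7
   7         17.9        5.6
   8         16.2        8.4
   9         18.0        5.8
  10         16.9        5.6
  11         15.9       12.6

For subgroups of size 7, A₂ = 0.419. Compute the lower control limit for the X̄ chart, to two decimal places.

13.89

X̄̄ = (17.3 + 16.1 + 17.5 + 15.0 + 16.5 + 19.6 + 17.9 + 16.2 + 18.0 + 16.9 + 15.9) / 11 = 186.9000 / 11 = 16.9909
R̄ = (8.6 + 5.8 + 9.7 + 7.5 + 4.0 + 7.7 + 5.6 + 8.4 + 5.8 + 5.6 + 12.6) / 11 = 81.3000 / 11 = 7.3909
LCL = X̄̄ − A₂·R̄ = 16.9909 − 0.419 × 7.3909 = 13.8941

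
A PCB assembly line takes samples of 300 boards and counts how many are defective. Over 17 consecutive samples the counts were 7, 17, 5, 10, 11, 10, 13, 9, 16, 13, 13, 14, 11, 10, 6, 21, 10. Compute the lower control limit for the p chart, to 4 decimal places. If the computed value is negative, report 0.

p̄ = Σdᵢ / (k·n) = 196 / (17 × 300) = 0.03843
LCL = p̄ − 3·√(p̄(1−p̄)/n) = 0.03843 − 3 × 0.01110 = 0.00514

0.0051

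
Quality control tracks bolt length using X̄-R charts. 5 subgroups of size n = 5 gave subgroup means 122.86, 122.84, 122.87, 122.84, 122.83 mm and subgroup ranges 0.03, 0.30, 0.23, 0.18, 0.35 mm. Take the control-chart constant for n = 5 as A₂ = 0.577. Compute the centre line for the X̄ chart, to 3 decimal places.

122.848

X̄̄ = (122.86 + 122.84 + 122.87 + 122.84 + 122.83) / 5 = 614.2400 / 5 = 122.8480
CL = X̄̄ = 122.8480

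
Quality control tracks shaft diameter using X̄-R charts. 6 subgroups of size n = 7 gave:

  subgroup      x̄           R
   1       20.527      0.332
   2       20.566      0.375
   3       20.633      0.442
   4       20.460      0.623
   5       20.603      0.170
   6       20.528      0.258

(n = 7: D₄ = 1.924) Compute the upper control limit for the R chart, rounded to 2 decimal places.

R̄ = (0.332 + 0.375 + 0.442 + 0.623 + 0.170 + 0.258) / 6 = 2.2000 / 6 = 0.3667
UCL_R = D₄·R̄ = 1.924 × 0.3667 = 0.7055

0.71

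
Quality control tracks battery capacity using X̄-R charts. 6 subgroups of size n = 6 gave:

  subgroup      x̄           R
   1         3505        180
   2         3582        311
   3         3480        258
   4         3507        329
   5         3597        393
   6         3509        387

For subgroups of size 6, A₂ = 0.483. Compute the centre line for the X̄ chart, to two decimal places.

3530.00

X̄̄ = (3505 + 3582 + 3480 + 3507 + 3597 + 3509) / 6 = 21180.0000 / 6 = 3530.0000
CL = X̄̄ = 3530.0000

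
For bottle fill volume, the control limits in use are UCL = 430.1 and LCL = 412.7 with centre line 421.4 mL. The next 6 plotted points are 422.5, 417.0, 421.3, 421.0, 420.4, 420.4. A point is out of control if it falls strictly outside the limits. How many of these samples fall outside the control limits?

0

All 6 points lie within [412.7, 430.1].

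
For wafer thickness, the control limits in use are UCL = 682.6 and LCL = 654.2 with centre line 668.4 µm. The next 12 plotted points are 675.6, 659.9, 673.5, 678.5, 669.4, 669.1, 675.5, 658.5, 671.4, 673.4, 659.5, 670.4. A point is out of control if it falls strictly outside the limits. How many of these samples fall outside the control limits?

0

All 12 points lie within [654.2, 682.6].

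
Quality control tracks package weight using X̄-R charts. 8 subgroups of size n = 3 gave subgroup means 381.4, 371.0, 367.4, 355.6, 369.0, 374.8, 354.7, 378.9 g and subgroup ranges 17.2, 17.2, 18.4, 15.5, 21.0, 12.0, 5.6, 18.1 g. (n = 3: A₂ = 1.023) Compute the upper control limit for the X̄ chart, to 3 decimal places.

X̄̄ = (381.4 + 371.0 + 367.4 + 355.6 + 369.0 + 374.8 + 354.7 + 378.9) / 8 = 2952.8000 / 8 = 369.1000
R̄ = (17.2 + 17.2 + 18.4 + 15.5 + 21.0 + 12.0 + 5.6 + 18.1) / 8 = 125.0000 / 8 = 15.6250
UCL = X̄̄ + A₂·R̄ = 369.1000 + 1.023 × 15.6250 = 385.0844

385.084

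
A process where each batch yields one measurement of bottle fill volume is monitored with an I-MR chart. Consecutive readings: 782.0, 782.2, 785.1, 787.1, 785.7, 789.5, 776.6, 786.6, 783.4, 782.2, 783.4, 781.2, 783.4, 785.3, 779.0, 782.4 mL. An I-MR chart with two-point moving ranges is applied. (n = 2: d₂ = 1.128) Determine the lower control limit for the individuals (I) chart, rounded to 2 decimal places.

773.73

X̄ = (782.0 + 782.2 + 785.1 + 787.1 + 785.7 + 789.5 + 776.6 + 786.6 + 783.4 + 782.2 + 783.4 + 781.2 + 783.4 + 785.3 + 779.0 + 782.4) / 16 = 783.4438
Moving ranges: 0.2, 2.9, 2.0, 1.4, 3.8, 12.9, 10.0, 3.2, 1.2, 1.2, 2.2, 2.2, 1.9, 6.3, 3.4; M̄R̄ = 54.8000 / 15 = 3.6533
LCL = X̄ − 3·M̄R̄/d₂ = 783.4438 − 3 × 3.6533 / 1.128 = 773.7274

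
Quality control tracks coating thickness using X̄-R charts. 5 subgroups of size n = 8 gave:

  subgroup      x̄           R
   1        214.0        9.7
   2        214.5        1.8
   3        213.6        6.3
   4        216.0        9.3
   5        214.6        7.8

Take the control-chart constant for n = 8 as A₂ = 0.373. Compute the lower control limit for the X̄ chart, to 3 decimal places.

X̄̄ = (214.0 + 214.5 + 213.6 + 216.0 + 214.6) / 5 = 1072.7000 / 5 = 214.5400
R̄ = (9.7 + 1.8 + 6.3 + 9.3 + 7.8) / 5 = 34.9000 / 5 = 6.9800
LCL = X̄̄ − A₂·R̄ = 214.5400 − 0.373 × 6.9800 = 211.9365

211.936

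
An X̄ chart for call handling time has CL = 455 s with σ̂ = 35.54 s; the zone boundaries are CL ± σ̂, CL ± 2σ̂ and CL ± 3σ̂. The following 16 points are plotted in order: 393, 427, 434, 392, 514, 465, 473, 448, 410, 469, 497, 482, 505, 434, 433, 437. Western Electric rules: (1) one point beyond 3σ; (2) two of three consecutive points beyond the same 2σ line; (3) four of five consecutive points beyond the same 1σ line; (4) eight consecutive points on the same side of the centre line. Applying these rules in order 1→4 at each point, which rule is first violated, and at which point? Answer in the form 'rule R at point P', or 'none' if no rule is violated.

Zone of each point (C = within 1σ̂, B = 1σ̂–2σ̂, A = 2σ̂–3σ̂, * = beyond 3σ̂; sign = side of CL): 1:-B, 2:-C, 3:-C, 4:-B, 5:+B, 6:+C, 7:+C, 8:-C, 9:-B, 10:+C, 11:+B, 12:+C, 13:+B, 14:-C, 15:-C, 16:-C
No rule fires across all 16 points.

none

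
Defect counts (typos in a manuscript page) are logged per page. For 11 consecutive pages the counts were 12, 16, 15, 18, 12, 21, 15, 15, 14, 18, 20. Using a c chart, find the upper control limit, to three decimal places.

28.000

c̄ = (12 + 16 + 15 + 18 + 12 + 21 + 15 + 15 + 14 + 18 + 20) / 11 = 176 / 11 = 16.0000
UCL = c̄ + 3√c̄ = 16.0000 + 3 × √16.0000 = 16.0000 + 3 × 4.0000 = 28.0000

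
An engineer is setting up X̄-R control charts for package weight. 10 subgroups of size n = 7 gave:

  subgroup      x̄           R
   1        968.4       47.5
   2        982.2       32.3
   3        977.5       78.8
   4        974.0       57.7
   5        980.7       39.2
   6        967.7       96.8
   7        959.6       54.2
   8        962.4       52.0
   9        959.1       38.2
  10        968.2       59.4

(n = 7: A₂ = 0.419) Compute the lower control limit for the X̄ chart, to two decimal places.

X̄̄ = (968.4 + 982.2 + 977.5 + 974.0 + 980.7 + 967.7 + 959.6 + 962.4 + 959.1 + 968.2) / 10 = 9699.8000 / 10 = 969.9800
R̄ = (47.5 + 32.3 + 78.8 + 57.7 + 39.2 + 96.8 + 54.2 + 52.0 + 38.2 + 59.4) / 10 = 556.1000 / 10 = 55.6100
LCL = X̄̄ − A₂·R̄ = 969.9800 − 0.419 × 55.6100 = 946.6794

946.68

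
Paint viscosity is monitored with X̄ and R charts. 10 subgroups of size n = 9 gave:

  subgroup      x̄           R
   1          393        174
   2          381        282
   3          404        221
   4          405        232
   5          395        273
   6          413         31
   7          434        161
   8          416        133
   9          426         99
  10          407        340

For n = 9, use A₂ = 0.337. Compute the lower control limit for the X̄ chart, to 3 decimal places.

X̄̄ = (393 + 381 + 404 + 405 + 395 + 413 + 434 + 416 + 426 + 407) / 10 = 4074.0000 / 10 = 407.4000
R̄ = (174 + 282 + 221 + 232 + 273 + 31 + 161 + 133 + 99 + 340) / 10 = 1946.0000 / 10 = 194.6000
LCL = X̄̄ − A₂·R̄ = 407.4000 − 0.337 × 194.6000 = 341.8198

341.820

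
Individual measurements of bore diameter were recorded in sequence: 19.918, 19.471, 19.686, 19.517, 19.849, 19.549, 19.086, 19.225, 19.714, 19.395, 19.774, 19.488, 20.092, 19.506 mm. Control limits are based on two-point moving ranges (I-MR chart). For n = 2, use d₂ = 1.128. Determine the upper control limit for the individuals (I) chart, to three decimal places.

20.558

X̄ = (19.918 + 19.471 + 19.686 + 19.517 + 19.849 + 19.549 + 19.086 + 19.225 + 19.714 + 19.395 + 19.774 + 19.488 + 20.092 + 19.506) / 14 = 19.5907
Moving ranges: 0.447, 0.215, 0.169, 0.332, 0.300, 0.463, 0.139, 0.489, 0.319, 0.379, 0.286, 0.604, 0.586; M̄R̄ = 4.7280 / 13 = 0.3637
UCL = X̄ + 3·M̄R̄/d₂ = 19.5907 + 3 × 0.3637 / 1.128 = 20.5580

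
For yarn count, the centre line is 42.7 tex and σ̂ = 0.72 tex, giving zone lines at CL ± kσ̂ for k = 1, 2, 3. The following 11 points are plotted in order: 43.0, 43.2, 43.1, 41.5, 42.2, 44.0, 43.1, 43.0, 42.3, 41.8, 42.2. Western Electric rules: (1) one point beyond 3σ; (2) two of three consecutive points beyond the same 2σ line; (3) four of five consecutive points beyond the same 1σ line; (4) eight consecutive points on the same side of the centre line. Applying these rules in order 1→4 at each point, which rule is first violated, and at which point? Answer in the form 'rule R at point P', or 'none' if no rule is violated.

Zone of each point (C = within 1σ̂, B = 1σ̂–2σ̂, A = 2σ̂–3σ̂, * = beyond 3σ̂; sign = side of CL): 1:+C, 2:+C, 3:+C, 4:-B, 5:-C, 6:+B, 7:+C, 8:+C, 9:-C, 10:-B, 11:-C
No rule fires across all 11 points.

none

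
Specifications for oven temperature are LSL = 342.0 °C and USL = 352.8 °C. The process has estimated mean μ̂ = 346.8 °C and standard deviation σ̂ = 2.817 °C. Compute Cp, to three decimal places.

Cp = (USL − LSL) / (6σ̂) = (352.8 − 342.0) / (6 × 2.817) = 10.8000 / 16.9020 = 0.6390

0.639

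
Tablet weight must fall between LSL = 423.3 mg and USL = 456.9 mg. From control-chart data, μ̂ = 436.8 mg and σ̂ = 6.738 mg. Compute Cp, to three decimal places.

Cp = (USL − LSL) / (6σ̂) = (456.9 − 423.3) / (6 × 6.738) = 33.6000 / 40.4280 = 0.8311

0.831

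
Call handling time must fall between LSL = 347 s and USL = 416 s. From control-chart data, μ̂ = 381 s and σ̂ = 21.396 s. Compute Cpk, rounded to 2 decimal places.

0.53

Cpu = (USL − μ̂) / (3σ̂) = (416 − 381) / (3 × 21.396) = 0.5453; Cpl = (μ̂ − LSL) / (3σ̂) = (381 − 347) / (3 × 21.396) = 0.5297; Cpk = min(Cpu, Cpl) = 0.5297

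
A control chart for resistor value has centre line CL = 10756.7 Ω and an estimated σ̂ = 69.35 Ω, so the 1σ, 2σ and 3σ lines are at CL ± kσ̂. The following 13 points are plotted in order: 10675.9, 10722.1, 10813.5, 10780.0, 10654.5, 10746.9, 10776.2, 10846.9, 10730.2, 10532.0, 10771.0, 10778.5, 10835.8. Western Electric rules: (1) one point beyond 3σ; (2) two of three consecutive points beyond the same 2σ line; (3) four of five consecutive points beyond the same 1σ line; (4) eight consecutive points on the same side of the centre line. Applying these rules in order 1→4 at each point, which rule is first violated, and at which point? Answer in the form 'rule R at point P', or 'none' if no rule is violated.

Zone of each point (C = within 1σ̂, B = 1σ̂–2σ̂, A = 2σ̂–3σ̂, * = beyond 3σ̂; sign = side of CL): 1:-B, 2:-C, 3:+C, 4:+C, 5:-B, 6:-C, 7:+C, 8:+B, 9:-C, 10:-*, 11:+C, 12:+C, 13:+B
Rule 1 (one point beyond the 3σ limits) is satisfied at point 10.

rule 1 at point 10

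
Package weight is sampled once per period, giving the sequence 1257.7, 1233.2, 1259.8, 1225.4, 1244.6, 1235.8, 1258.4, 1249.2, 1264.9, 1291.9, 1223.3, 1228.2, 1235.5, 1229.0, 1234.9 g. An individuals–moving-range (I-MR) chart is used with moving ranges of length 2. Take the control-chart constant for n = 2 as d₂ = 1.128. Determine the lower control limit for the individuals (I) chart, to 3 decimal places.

1191.367

X̄ = (1257.7 + 1233.2 + 1259.8 + 1225.4 + 1244.6 + 1235.8 + 1258.4 + 1249.2 + 1264.9 + 1291.9 + 1223.3 + 1228.2 + 1235.5 + 1229.0 + 1234.9) / 15 = 1244.7867
Moving ranges: 24.5, 26.6, 34.4, 19.2, 8.8, 22.6, 9.2, 15.7, 27.0, 68.6, 4.9, 7.3, 6.5, 5.9; M̄R̄ = 281.2000 / 14 = 20.0857
LCL = X̄ − 3·M̄R̄/d₂ = 1244.7867 − 3 × 20.0857 / 1.128 = 1191.3672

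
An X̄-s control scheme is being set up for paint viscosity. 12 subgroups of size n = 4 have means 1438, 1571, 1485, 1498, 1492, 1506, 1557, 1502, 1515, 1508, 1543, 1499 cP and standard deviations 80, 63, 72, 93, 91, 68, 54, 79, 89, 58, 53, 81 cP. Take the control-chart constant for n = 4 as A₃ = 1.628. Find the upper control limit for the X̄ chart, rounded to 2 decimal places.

X̄̄ = (1438 + 1571 + 1485 + 1498 + 1492 + 1506 + 1557 + 1502 + 1515 + 1508 + 1543 + 1499) / 12 = 1509.5000
s̄ = (80 + 63 + 72 + 93 + 91 + 68 + 54 + 79 + 89 + 58 + 53 + 81) / 12 = 73.4167
UCL = X̄̄ + A₃·s̄ = 1509.5000 + 1.628 × 73.4167 = 1629.0223

1629.02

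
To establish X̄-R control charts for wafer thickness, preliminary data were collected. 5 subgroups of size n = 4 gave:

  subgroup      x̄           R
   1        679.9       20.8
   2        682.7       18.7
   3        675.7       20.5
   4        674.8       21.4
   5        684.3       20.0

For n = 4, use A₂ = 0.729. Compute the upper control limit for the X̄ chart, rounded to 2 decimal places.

X̄̄ = (679.9 + 682.7 + 675.7 + 674.8 + 684.3) / 5 = 3397.4000 / 5 = 679.4800
R̄ = (20.8 + 18.7 + 20.5 + 21.4 + 20.0) / 5 = 101.4000 / 5 = 20.2800
UCL = X̄̄ + A₂·R̄ = 679.4800 + 0.729 × 20.2800 = 694.2641

694.26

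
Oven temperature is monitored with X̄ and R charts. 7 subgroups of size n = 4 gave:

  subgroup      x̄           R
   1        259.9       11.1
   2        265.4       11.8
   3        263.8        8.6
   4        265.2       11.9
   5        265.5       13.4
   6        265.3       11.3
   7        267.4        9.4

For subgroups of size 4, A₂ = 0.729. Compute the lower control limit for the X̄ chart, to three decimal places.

256.572

X̄̄ = (259.9 + 265.4 + 263.8 + 265.2 + 265.5 + 265.3 + 267.4) / 7 = 1852.5000 / 7 = 264.6429
R̄ = (11.1 + 11.8 + 8.6 + 11.9 + 13.4 + 11.3 + 9.4) / 7 = 77.5000 / 7 = 11.0714
LCL = X̄̄ − A₂·R̄ = 264.6429 − 0.729 × 11.0714 = 256.5718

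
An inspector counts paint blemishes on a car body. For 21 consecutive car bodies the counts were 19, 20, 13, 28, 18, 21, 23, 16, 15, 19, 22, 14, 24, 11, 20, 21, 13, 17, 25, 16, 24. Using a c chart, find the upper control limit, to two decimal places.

c̄ = (19 + 20 + 13 + 28 + 18 + 21 + 23 + 16 + 15 + 19 + 22 + 14 + 24 + 11 + 20 + 21 + 13 + 17 + 25 + 16 + 24) / 21 = 399 / 21 = 19.0000
UCL = c̄ + 3√c̄ = 19.0000 + 3 × √19.0000 = 19.0000 + 3 × 4.3589 = 32.0767

32.08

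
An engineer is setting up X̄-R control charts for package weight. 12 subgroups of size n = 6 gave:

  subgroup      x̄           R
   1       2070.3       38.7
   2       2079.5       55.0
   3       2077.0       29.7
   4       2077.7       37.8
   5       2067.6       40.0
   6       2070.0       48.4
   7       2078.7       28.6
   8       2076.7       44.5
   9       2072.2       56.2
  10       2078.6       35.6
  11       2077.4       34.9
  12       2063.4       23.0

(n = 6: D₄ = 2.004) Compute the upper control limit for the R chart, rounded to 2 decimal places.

R̄ = (38.7 + 55.0 + 29.7 + 37.8 + 40.0 + 48.4 + 28.6 + 44.5 + 56.2 + 35.6 + 34.9 + 23.0) / 12 = 472.4000 / 12 = 39.3667
UCL_R = D₄·R̄ = 2.004 × 39.3667 = 78.8908

78.89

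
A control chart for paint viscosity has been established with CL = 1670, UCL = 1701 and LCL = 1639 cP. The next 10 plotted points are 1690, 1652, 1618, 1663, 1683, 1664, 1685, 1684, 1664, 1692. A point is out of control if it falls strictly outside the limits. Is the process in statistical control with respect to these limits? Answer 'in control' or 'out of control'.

Compare each point to [1639, 1701]: sample 3 = 1618 < LCL.

out of control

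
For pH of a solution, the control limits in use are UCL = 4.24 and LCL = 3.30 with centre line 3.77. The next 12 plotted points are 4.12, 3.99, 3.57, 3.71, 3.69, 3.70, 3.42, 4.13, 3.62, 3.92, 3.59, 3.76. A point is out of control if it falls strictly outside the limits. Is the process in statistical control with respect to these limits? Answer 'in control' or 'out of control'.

All 12 points lie within [3.30, 4.24].

in control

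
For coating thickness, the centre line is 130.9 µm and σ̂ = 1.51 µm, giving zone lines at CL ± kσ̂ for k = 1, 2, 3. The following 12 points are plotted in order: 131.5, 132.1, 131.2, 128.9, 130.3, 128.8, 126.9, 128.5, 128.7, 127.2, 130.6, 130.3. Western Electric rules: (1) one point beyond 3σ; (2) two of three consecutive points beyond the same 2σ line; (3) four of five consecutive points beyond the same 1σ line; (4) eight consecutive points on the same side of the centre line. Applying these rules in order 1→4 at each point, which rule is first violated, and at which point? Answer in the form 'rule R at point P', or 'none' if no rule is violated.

rule 3 at point 8

Zone of each point (C = within 1σ̂, B = 1σ̂–2σ̂, A = 2σ̂–3σ̂, * = beyond 3σ̂; sign = side of CL): 1:+C, 2:+C, 3:+C, 4:-B, 5:-C, 6:-B, 7:-A, 8:-B, 9:-B, 10:-A, 11:-C, 12:-C
Rule 3 (four of five consecutive points beyond the same 1σ limit) is satisfied at point 8.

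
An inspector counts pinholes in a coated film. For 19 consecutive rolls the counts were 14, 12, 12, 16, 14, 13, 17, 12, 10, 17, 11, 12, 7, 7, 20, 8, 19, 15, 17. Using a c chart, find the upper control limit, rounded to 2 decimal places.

c̄ = (14 + 12 + 12 + 16 + 14 + 13 + 17 + 12 + 10 + 17 + 11 + 12 + 7 + 7 + 20 + 8 + 19 + 15 + 17) / 19 = 253 / 19 = 13.3158
UCL = c̄ + 3√c̄ = 13.3158 + 3 × √13.3158 = 13.3158 + 3 × 3.6491 = 24.2630

24.26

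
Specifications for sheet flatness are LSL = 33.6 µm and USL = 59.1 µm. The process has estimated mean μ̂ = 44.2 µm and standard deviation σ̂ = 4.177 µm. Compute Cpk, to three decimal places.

0.846

Cpu = (USL − μ̂) / (3σ̂) = (59.1 − 44.2) / (3 × 4.177) = 1.1891; Cpl = (μ̂ − LSL) / (3σ̂) = (44.2 − 33.6) / (3 × 4.177) = 0.8459; Cpk = min(Cpu, Cpl) = 0.8459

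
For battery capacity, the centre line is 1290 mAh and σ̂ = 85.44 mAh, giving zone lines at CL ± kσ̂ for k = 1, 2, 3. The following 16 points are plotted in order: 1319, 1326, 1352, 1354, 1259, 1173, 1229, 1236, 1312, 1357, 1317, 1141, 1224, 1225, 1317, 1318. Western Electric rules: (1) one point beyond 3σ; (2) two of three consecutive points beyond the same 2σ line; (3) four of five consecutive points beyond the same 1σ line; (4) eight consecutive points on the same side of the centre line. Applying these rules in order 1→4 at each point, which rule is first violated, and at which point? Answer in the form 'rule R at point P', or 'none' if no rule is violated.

Zone of each point (C = within 1σ̂, B = 1σ̂–2σ̂, A = 2σ̂–3σ̂, * = beyond 3σ̂; sign = side of CL): 1:+C, 2:+C, 3:+C, 4:+C, 5:-C, 6:-B, 7:-C, 8:-C, 9:+C, 10:+C, 11:+C, 12:-B, 13:-C, 14:-C, 15:+C, 16:+C
No rule fires across all 16 points.

none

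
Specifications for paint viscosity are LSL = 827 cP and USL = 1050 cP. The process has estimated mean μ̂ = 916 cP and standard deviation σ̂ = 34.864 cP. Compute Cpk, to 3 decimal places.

Cpu = (USL − μ̂) / (3σ̂) = (1050 − 916) / (3 × 34.864) = 1.2812; Cpl = (μ̂ − LSL) / (3σ̂) = (916 − 827) / (3 × 34.864) = 0.8509; Cpk = min(Cpu, Cpl) = 0.8509

0.851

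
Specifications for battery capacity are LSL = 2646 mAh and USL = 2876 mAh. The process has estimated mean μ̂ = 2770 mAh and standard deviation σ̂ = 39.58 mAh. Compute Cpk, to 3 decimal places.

Cpu = (USL − μ̂) / (3σ̂) = (2876 − 2770) / (3 × 39.58) = 0.8927; Cpl = (μ̂ − LSL) / (3σ̂) = (2770 − 2646) / (3 × 39.58) = 1.0443; Cpk = min(Cpu, Cpl) = 0.8927

0.893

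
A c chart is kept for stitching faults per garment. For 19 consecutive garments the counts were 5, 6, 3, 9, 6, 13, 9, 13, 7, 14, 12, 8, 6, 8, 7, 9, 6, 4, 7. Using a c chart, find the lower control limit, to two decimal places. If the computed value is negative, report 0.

c̄ = (5 + 6 + 3 + 9 + 6 + 13 + 9 + 13 + 7 + 14 + 12 + 8 + 6 + 8 + 7 + 9 + 6 + 4 + 7) / 19 = 152 / 19 = 8.0000
LCL = c̄ − 3√c̄ = 8.0000 − 3 × 2.8284 = -0.4853 → 0 (cannot be negative)

0.00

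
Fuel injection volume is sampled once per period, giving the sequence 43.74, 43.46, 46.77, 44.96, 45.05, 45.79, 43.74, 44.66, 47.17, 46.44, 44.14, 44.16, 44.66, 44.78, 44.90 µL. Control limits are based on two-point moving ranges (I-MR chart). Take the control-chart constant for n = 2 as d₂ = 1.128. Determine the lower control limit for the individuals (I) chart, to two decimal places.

X̄ = (43.74 + 43.46 + 46.77 + 44.96 + 45.05 + 45.79 + 43.74 + 44.66 + 47.17 + 46.44 + 44.14 + 44.16 + 44.66 + 44.78 + 44.90) / 15 = 44.9613
Moving ranges: 0.28, 3.31, 1.81, 0.09, 0.74, 2.05, 0.92, 2.51, 0.73, 2.30, 0.02, 0.50, 0.12, 0.12; M̄R̄ = 15.5000 / 14 = 1.1071
LCL = X̄ − 3·M̄R̄/d₂ = 44.9613 − 3 × 1.1071 / 1.128 = 42.0168

42.02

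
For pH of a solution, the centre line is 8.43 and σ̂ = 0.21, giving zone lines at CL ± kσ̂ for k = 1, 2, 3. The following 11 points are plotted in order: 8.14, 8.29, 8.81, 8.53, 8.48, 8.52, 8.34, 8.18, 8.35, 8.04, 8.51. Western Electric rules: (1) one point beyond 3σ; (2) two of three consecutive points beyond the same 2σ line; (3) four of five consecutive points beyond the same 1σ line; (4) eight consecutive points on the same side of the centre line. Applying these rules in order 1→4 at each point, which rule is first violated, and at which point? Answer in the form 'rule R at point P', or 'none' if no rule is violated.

Zone of each point (C = within 1σ̂, B = 1σ̂–2σ̂, A = 2σ̂–3σ̂, * = beyond 3σ̂; sign = side of CL): 1:-B, 2:-C, 3:+B, 4:+C, 5:+C, 6:+C, 7:-C, 8:-B, 9:-C, 10:-B, 11:+C
No rule fires across all 11 points.

none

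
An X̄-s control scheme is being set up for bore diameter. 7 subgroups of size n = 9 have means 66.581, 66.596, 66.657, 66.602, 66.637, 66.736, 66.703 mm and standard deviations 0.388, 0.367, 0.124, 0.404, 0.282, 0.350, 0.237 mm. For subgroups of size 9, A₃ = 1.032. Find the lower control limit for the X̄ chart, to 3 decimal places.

X̄̄ = (66.581 + 66.596 + 66.657 + 66.602 + 66.637 + 66.736 + 66.703) / 7 = 66.6446
s̄ = (0.388 + 0.367 + 0.124 + 0.404 + 0.282 + 0.350 + 0.237) / 7 = 0.3074
LCL = X̄̄ − A₃·s̄ = 66.6446 − 1.032 × 0.3074 = 66.3273

66.327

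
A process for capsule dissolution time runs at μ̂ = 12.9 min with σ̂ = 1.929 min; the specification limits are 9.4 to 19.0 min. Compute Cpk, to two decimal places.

Cpu = (USL − μ̂) / (3σ̂) = (19.0 − 12.9) / (3 × 1.929) = 1.0541; Cpl = (μ̂ − LSL) / (3σ̂) = (12.9 − 9.4) / (3 × 1.929) = 0.6048; Cpk = min(Cpu, Cpl) = 0.6048

0.60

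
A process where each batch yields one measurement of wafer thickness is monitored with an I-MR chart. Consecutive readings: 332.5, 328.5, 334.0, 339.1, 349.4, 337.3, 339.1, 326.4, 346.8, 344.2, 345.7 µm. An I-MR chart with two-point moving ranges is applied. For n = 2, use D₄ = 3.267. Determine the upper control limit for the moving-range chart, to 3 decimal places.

Moving ranges: 4.0, 5.5, 5.1, 10.3, 12.1, 1.8, 12.7, 20.4, 2.6, 1.5; M̄R̄ = 76.0000 / 10 = 7.6000
UCL_MR = D₄·M̄R̄ = 3.267 × 7.6000 = 24.8292

24.829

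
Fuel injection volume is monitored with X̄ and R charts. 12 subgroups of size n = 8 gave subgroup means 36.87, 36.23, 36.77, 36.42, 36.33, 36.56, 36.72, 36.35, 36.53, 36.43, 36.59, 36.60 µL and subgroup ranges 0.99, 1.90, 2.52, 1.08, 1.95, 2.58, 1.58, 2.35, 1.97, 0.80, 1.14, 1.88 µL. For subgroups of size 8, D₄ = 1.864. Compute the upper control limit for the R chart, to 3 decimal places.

R̄ = (0.99 + 1.90 + 2.52 + 1.08 + 1.95 + 2.58 + 1.58 + 2.35 + 1.97 + 0.80 + 1.14 + 1.88) / 12 = 20.7400 / 12 = 1.7283
UCL_R = D₄·R̄ = 1.864 × 1.7283 = 3.2216

3.222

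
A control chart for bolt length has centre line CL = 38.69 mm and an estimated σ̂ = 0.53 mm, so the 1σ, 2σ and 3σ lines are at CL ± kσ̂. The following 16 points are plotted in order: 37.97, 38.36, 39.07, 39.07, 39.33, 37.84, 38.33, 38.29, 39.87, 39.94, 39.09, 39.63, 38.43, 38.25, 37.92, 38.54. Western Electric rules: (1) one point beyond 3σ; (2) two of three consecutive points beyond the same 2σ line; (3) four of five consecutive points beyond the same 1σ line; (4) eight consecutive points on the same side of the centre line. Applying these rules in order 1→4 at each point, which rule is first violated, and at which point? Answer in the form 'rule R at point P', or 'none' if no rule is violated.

rule 2 at point 10

Zone of each point (C = within 1σ̂, B = 1σ̂–2σ̂, A = 2σ̂–3σ̂, * = beyond 3σ̂; sign = side of CL): 1:-B, 2:-C, 3:+C, 4:+C, 5:+B, 6:-B, 7:-C, 8:-C, 9:+A, 10:+A, 11:+C, 12:+B, 13:-C, 14:-C, 15:-B, 16:-C
Rule 2 (two of three consecutive points beyond the same 2σ limit) is satisfied at point 10.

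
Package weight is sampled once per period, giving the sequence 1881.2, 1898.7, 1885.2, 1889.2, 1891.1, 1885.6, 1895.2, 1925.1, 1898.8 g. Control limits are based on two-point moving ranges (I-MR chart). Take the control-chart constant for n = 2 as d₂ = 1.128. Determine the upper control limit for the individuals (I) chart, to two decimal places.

X̄ = (1881.2 + 1898.7 + 1885.2 + 1889.2 + 1891.1 + 1885.6 + 1895.2 + 1925.1 + 1898.8) / 9 = 1894.4556
Moving ranges: 17.5, 13.5, 4.0, 1.9, 5.5, 9.6, 29.9, 26.3; M̄R̄ = 108.2000 / 8 = 13.5250
UCL = X̄ + 3·M̄R̄/d₂ = 1894.4556 + 3 × 13.5250 / 1.128 = 1930.4263

1930.43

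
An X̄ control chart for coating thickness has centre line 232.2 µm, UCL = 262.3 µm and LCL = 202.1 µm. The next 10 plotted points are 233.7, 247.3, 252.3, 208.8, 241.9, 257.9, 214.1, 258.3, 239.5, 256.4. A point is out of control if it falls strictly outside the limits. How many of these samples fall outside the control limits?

0

All 10 points lie within [202.1, 262.3].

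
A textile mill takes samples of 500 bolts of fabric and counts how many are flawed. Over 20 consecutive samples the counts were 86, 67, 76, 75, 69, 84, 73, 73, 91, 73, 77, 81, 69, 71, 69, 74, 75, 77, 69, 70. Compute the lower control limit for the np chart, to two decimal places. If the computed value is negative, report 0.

p̄ = Σdᵢ / (k·n) = 1499 / (20 × 500) = 0.14990
LCL = np̄ − 3·√(np̄(1−p̄)) = 74.9500 − 3 × 7.9822 = 51.0035

51.00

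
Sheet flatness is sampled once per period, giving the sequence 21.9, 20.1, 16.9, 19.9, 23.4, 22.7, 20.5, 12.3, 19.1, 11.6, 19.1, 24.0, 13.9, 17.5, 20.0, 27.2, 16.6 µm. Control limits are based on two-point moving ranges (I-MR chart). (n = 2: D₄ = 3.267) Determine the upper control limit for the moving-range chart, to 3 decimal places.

Moving ranges: 1.8, 3.2, 3.0, 3.5, 0.7, 2.2, 8.2, 6.8, 7.5, 7.5, 4.9, 10.1, 3.6, 2.5, 7.2, 10.6; M̄R̄ = 83.3000 / 16 = 5.2062
UCL_MR = D₄·M̄R̄ = 3.267 × 5.2062 = 17.0088

17.009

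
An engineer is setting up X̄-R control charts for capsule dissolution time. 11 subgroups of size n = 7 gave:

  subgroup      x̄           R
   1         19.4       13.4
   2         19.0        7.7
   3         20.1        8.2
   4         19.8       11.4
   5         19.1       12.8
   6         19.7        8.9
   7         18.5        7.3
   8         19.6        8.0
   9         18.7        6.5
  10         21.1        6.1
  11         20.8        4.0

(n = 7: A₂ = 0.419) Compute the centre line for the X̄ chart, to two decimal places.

19.62

X̄̄ = (19.4 + 19.0 + 20.1 + 19.8 + 19.1 + 19.7 + 18.5 + 19.6 + 18.7 + 21.1 + 20.8) / 11 = 215.8000 / 11 = 19.6182
CL = X̄̄ = 19.6182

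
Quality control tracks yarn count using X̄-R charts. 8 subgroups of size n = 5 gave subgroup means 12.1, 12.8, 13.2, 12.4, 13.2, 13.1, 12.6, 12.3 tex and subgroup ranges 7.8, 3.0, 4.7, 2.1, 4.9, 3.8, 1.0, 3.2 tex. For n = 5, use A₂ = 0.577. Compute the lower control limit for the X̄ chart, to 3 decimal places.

X̄̄ = (12.1 + 12.8 + 13.2 + 12.4 + 13.2 + 13.1 + 12.6 + 12.3) / 8 = 101.7000 / 8 = 12.7125
R̄ = (7.8 + 3.0 + 4.7 + 2.1 + 4.9 + 3.8 + 1.0 + 3.2) / 8 = 30.5000 / 8 = 3.8125
LCL = X̄̄ − A₂·R̄ = 12.7125 − 0.577 × 3.8125 = 10.5127

10.513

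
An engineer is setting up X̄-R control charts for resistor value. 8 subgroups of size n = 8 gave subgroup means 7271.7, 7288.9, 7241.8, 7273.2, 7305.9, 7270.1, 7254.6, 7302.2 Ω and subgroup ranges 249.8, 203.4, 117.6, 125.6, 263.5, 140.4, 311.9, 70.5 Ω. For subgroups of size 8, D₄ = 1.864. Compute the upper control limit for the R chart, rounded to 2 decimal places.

345.47

R̄ = (249.8 + 203.4 + 117.6 + 125.6 + 263.5 + 140.4 + 311.9 + 70.5) / 8 = 1482.7000 / 8 = 185.3375
UCL_R = D₄·R̄ = 1.864 × 185.3375 = 345.4691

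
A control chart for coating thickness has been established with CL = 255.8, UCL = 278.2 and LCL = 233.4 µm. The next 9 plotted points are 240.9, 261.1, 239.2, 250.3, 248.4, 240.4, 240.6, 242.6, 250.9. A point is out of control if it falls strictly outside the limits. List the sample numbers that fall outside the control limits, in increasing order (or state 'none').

All 9 points lie within [233.4, 278.2].

none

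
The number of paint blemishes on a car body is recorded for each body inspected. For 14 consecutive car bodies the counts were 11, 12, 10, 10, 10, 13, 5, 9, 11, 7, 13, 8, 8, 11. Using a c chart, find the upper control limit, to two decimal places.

c̄ = (11 + 12 + 10 + 10 + 10 + 13 + 5 + 9 + 11 + 7 + 13 + 8 + 8 + 11) / 14 = 138 / 14 = 9.8571
UCL = c̄ + 3√c̄ = 9.8571 + 3 × √9.8571 = 9.8571 + 3 × 3.1396 = 19.2760

19.28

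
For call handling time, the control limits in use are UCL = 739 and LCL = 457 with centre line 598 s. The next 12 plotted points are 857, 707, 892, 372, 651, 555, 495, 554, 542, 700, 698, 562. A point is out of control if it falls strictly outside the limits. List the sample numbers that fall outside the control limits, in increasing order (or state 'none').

1, 3, 4

Compare each point to [457, 739]: sample 1 = 857 > UCL; sample 3 = 892 > UCL; sample 4 = 372 < LCL.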